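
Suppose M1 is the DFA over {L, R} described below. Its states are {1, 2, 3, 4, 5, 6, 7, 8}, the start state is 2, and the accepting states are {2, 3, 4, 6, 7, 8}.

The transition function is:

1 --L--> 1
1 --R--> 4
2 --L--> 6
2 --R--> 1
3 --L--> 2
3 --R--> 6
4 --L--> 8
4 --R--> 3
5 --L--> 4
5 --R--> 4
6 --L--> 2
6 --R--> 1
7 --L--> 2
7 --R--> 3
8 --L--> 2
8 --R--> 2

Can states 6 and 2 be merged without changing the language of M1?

Yes

Reachable states from the start: {1,2,3,4,6,8}. Unreachable: {5,7} — drop them.
Start with accepting vs non-accepting: {2,3,4,6,8} | {1}.
Refine {2,3,4,6,8} on symbol R: members go to different blocks, giving {3,4,8} and {2,6}.
Split {3,4,8} by δ(·,L) → {3,8} and {4}.
The partition is now stable with 4 blocks: {3,8} | {1} | {2,6} | {4}.
6 and 2 lie in the same block of the stable partition, so they are equivalent — no string distinguishes them.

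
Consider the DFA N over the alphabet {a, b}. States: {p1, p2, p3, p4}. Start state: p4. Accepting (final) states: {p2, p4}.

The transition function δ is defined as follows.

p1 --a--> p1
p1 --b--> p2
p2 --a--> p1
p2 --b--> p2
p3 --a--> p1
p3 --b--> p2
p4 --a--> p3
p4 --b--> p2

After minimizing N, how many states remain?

P0 = {p2,p4} | {p1,p3}.
The partition is now stable with 2 blocks: {p2,p4} | {p1,p3}.

2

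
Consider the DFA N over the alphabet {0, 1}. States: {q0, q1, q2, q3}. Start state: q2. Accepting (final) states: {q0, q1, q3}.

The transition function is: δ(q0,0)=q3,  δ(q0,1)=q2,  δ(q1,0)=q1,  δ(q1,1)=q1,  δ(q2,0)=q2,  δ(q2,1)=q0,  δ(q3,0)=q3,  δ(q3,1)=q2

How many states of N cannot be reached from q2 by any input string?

BFS from q2 reaches {q0, q2, q3}; the 1 state(s) q1 are never visited.

1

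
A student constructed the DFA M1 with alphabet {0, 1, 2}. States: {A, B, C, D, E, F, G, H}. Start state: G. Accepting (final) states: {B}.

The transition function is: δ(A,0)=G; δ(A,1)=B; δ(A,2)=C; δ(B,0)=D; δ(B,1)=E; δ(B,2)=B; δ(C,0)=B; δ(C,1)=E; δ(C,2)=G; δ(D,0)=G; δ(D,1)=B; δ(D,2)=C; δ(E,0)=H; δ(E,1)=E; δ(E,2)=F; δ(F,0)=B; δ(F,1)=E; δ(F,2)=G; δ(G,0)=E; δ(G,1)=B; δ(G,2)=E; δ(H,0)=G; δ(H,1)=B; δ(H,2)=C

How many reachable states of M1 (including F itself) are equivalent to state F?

2

States {A} cannot be reached from the start state, so discard them.
P0 = {B} | {C,D,E,F,G,H}.
On input 0, block {C,D,E,F,G,H} splits into {D,E,G,H} and {C,F}.
Refine {D,E,G,H} on symbol 1: members go to different blocks, giving {D,G,H} and {E}.
Refine {D,G,H} on symbol 0: members go to different blocks, giving {D,H} and {G}.
Stable partition: {B} | {D,H} | {C,F} | {E} | {G} — 5 equivalence classes.
State F belongs to the block {C,F}, which has 2 states.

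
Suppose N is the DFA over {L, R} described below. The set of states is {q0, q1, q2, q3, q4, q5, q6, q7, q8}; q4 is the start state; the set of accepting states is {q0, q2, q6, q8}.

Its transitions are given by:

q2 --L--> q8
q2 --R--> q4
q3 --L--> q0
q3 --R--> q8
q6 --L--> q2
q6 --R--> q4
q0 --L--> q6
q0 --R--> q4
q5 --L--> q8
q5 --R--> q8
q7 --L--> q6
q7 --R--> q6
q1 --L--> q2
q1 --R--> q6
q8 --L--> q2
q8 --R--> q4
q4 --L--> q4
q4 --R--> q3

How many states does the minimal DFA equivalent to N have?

First remove the unreachable states {q1,q5,q7}; 6 states remain.
Initial partition by acceptance: {q0,q2,q6,q8} | {q3,q4}.
On input L, block {q3,q4} splits into {q3} and {q4}.
No further refinement is possible. Final partition (3 blocks): {q0,q2,q6,q8} | {q3} | {q4}.

3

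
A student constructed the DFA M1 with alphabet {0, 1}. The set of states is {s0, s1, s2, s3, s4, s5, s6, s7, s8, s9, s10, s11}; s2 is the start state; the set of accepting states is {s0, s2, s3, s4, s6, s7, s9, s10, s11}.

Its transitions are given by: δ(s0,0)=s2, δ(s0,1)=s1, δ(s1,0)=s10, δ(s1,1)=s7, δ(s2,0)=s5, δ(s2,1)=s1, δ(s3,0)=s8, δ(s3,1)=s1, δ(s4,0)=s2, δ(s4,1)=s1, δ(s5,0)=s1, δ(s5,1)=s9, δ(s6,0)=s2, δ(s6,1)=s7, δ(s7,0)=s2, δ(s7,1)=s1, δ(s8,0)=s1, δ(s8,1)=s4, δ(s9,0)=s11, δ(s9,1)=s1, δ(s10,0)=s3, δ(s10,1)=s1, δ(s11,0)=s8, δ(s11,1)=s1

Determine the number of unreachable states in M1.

Starting at s2 and following transitions, the reachable set is {s1, s2, s3, s4, s5, s7, s8, s9, s10, s11}. That leaves s0, s6 unreachable — 2 in total.

2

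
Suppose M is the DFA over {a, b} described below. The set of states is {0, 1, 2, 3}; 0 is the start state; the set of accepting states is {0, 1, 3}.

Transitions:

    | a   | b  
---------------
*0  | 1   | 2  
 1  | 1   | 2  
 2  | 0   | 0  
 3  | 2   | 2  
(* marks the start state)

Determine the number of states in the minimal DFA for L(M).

First remove the unreachable states {3}; 3 states remain.
P0 = {0,1} | {2}.
The partition is now stable with 2 blocks: {0,1} | {2}.

2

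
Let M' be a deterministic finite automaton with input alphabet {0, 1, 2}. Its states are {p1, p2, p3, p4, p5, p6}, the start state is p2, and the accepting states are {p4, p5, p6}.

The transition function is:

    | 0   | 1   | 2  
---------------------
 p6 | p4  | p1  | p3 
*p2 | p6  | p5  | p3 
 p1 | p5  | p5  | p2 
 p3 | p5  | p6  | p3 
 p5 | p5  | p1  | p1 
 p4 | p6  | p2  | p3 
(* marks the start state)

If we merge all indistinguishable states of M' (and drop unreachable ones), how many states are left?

2

Every state is reachable, so we keep all 6.
Start with accepting vs non-accepting: {p4,p5,p6} | {p1,p2,p3}.
No further refinement is possible. Final partition (2 blocks): {p4,p5,p6} | {p1,p2,p3}.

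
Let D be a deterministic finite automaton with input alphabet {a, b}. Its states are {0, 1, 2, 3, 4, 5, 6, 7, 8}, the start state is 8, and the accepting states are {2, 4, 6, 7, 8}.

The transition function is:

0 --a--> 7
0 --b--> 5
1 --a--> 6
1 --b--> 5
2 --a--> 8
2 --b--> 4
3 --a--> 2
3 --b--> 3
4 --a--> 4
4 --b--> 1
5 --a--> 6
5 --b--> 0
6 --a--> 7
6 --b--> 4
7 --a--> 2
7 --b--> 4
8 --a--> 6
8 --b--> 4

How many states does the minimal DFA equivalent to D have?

3

States {3} cannot be reached from the start state, so discard them.
P0 = {2,4,6,7,8} | {0,1,5}.
On input b, block {2,4,6,7,8} splits into {2,6,7,8} and {4}.
No further refinement is possible. Final partition (3 blocks): {2,6,7,8} | {0,1,5} | {4}.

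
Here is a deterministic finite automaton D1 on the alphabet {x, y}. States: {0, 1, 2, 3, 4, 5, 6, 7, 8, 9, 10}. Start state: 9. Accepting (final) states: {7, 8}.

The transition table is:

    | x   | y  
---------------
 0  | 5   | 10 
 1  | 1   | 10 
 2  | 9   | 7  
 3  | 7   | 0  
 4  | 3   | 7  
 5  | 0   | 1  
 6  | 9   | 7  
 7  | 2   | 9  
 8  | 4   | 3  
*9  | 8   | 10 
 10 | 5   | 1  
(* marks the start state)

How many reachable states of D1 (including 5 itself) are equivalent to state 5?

4

States {6} cannot be reached from the start state, so discard them.
Start with accepting vs non-accepting: {7,8} | {0,1,2,3,4,5,9,10}.
Refine {0,1,2,3,4,5,9,10} on symbol x: members go to different blocks, giving {0,1,2,4,5,10} and {3,9}.
Split {0,1,2,4,5,10} by δ(·,x) → {0,1,5,10} and {2,4}.
The partition is now stable with 4 blocks: {7,8} | {0,1,5,10} | {3,9} | {2,4}.
State 5 belongs to the block {0,1,5,10}, which has 4 states.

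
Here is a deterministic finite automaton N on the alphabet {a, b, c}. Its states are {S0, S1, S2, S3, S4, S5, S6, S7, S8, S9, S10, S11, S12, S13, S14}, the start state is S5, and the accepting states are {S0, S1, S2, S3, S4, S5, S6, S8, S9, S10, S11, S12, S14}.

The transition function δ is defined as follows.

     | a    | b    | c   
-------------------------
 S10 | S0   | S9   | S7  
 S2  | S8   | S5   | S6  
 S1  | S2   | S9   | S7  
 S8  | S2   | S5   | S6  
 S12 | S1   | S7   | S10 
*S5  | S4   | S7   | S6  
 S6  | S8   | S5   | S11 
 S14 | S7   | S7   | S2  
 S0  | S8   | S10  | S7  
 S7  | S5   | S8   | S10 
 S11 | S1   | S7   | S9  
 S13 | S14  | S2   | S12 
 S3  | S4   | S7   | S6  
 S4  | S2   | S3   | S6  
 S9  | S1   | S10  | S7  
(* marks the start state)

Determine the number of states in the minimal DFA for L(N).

First remove the unreachable states {S12,S13,S14}; 12 states remain.
Initial partition by acceptance: {S0,S1,S2,S3,S4,S5,S6,S8,S9,S10,S11} | {S7}.
Refine {S0,S1,S2,S3,S4,S5,S6,S8,S9,S10,S11} on symbol b: members go to different blocks, giving {S0,S1,S2,S4,S6,S8,S9,S10} and {S3,S5,S11}.
On input b, block {S0,S1,S2,S4,S6,S8,S9,S10} splits into {S0,S1,S9,S10} and {S2,S4,S6,S8}.
Split {S0,S1,S9,S10} by δ(·,a) → {S0,S1} and {S9,S10}.
On input a, block {S3,S5,S11} splits into {S3,S5} and {S11}.
On input c, block {S2,S4,S6,S8} splits into {S2,S4,S8} and {S6}.
Stable partition: {S0,S1} | {S7} | {S3,S5} | {S2,S4,S8} | {S9,S10} | {S11} | {S6} — 7 equivalence classes.

7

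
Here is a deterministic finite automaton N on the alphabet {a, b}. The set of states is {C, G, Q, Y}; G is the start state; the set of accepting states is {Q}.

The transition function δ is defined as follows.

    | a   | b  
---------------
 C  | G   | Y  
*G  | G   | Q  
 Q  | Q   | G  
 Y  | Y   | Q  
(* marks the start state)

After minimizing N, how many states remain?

Reachable states from the start: {G,Q}. Unreachable: {C,Y} — drop them.
P0 = {Q} | {G}.
Stable partition: {Q} | {G} — 2 equivalence classes.

2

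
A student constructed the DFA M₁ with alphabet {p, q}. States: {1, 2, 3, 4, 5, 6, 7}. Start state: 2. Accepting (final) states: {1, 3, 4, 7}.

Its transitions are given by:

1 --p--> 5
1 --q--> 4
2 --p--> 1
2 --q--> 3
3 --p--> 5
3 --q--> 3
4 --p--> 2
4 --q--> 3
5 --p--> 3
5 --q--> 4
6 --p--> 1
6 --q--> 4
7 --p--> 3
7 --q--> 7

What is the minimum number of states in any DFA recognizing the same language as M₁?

Reachable states from the start: {1,2,3,4,5}. Unreachable: {6,7} — drop them.
Start with accepting vs non-accepting: {1,3,4} | {2,5}.
No further refinement is possible. Final partition (2 blocks): {1,3,4} | {2,5}.

2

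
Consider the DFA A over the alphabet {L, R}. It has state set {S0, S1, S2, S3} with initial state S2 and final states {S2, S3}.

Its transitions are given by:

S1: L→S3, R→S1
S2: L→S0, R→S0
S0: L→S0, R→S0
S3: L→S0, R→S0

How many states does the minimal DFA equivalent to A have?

2

First remove the unreachable states {S1,S3}; 2 states remain.
Initial partition by acceptance: {S2} | {S0}.
No further refinement is possible. Final partition (2 blocks): {S2} | {S0}.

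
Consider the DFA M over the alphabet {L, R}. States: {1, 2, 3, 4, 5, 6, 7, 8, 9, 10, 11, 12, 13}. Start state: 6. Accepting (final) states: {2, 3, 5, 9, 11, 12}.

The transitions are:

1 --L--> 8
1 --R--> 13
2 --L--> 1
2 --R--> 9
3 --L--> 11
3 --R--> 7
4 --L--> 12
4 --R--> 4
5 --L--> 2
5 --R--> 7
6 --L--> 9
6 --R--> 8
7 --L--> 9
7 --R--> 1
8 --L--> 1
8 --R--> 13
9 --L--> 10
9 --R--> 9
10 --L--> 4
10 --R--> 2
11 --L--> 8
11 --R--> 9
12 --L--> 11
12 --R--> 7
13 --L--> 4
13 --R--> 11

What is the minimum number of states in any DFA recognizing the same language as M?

7

States {3,5} cannot be reached from the start state, so discard them.
P0 = {2,9,11,12} | {1,4,6,7,8,10,13}.
Refine {2,9,11,12} on symbol L: members go to different blocks, giving {2,9,11} and {12}.
On input L, block {1,4,6,7,8,10,13} splits into {1,8,10,13} and {6,7} and {4}.
Split {1,8,10,13} by δ(·,L) → {1,8} and {10,13}.
Refine {2,9,11} on symbol L: members go to different blocks, giving {2,11} and {9}.
No further refinement is possible. Final partition (7 blocks): {2,11} | {1,8} | {12} | {6,7} | {4} | {10,13} | {9}.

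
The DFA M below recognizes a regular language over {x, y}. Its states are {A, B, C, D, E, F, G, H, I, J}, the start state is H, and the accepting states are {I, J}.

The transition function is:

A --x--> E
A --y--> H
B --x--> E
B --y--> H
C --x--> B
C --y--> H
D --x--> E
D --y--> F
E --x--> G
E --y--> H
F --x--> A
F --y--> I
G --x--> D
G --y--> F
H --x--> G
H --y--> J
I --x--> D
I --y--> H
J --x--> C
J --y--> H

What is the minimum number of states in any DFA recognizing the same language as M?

3

Start with accepting vs non-accepting: {I,J} | {A,B,C,D,E,F,G,H}.
Refine {A,B,C,D,E,F,G,H} on symbol y: members go to different blocks, giving {A,B,C,D,E,G} and {F,H}.
No further refinement is possible. Final partition (3 blocks): {I,J} | {A,B,C,D,E,G} | {F,H}.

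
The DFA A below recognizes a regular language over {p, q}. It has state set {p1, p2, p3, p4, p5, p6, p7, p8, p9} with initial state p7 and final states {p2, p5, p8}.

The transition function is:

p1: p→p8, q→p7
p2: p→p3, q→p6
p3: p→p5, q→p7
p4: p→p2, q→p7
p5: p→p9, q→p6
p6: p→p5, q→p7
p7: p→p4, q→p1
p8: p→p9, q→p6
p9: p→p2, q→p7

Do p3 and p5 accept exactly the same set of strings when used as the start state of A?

No

Every state is reachable, so we keep all 9.
Start with accepting vs non-accepting: {p2,p5,p8} | {p1,p3,p4,p6,p7,p9}.
On input p, block {p1,p3,p4,p6,p7,p9} splits into {p1,p3,p4,p6,p9} and {p7}.
Stable partition: {p2,p5,p8} | {p1,p3,p4,p6,p9} | {p7} — 3 equivalence classes.
p3 and p5 end up in different blocks, so they are distinguishable. For instance, the string 'ε' is accepted from only p5.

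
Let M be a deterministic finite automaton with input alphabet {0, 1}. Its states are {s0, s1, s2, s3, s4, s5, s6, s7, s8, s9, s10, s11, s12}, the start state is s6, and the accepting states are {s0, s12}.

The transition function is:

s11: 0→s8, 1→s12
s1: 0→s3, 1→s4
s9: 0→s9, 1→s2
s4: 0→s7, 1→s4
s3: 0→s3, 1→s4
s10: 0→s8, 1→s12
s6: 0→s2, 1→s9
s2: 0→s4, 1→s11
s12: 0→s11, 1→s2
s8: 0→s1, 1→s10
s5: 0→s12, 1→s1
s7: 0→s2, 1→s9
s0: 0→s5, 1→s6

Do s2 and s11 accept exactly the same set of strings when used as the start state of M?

Reachable states from the start: {s1,s2,s3,s4,s6,s7,s8,s9,s10,s11,s12}. Unreachable: {s0,s5} — drop them.
P0 = {s12} | {s1,s2,s3,s4,s6,s7,s8,s9,s10,s11}.
On input 1, block {s1,s2,s3,s4,s6,s7,s8,s9,s10,s11} splits into {s1,s2,s3,s4,s6,s7,s8,s9} and {s10,s11}.
Refine {s1,s2,s3,s4,s6,s7,s8,s9} on symbol 1: members go to different blocks, giving {s1,s3,s4,s6,s7,s9} and {s2,s8}.
Refine {s1,s3,s4,s6,s7,s9} on symbol 0: members go to different blocks, giving {s1,s3,s4,s9} and {s6,s7}.
On input 0, block {s1,s3,s4,s9} splits into {s1,s3,s9} and {s4}.
On input 1, block {s1,s3,s9} splits into {s1,s3} and {s9}.
Split {s2,s8} by δ(·,0) → {s2} and {s8}.
The partition is now stable with 8 blocks: {s12} | {s1,s3} | {s10,s11} | {s2} | {s6,s7} | {s4} | {s9} | {s8}.
s2 and s11 end up in different blocks, so they are distinguishable. For instance, the string '1' is accepted from only s11.

No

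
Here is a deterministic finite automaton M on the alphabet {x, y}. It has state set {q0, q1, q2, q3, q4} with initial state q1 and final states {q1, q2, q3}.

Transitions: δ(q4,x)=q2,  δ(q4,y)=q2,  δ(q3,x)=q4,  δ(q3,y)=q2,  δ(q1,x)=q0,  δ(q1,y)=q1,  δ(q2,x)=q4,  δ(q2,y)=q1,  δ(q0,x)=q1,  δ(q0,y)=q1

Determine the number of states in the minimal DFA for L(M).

2

First remove the unreachable states {q2,q3,q4}; 2 states remain.
P0 = {q1} | {q0}.
No further refinement is possible. Final partition (2 blocks): {q1} | {q0}.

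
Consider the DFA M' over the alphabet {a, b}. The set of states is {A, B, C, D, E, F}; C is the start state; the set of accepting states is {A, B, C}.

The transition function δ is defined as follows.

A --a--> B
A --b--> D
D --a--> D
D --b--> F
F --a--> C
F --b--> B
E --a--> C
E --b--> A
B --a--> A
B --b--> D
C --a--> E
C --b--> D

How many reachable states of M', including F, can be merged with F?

Every state is reachable, so we keep all 6.
Start with accepting vs non-accepting: {A,B,C} | {D,E,F}.
On input a, block {A,B,C} splits into {A,B} and {C}.
Refine {D,E,F} on symbol a: members go to different blocks, giving {E,F} and {D}.
Stable partition: {A,B} | {E,F} | {C} | {D} — 4 equivalence classes.
The equivalence class containing F is {E,F}, of size 2.

2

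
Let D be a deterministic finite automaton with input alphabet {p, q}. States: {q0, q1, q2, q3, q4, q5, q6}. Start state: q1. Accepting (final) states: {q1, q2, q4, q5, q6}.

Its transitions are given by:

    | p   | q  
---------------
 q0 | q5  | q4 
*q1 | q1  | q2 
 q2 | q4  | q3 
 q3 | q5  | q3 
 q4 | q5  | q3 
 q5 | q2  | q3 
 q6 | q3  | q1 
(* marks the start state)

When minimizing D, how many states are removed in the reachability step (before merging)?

2

No path from q1 leads to q0, q6; the other 5 states are all reachable.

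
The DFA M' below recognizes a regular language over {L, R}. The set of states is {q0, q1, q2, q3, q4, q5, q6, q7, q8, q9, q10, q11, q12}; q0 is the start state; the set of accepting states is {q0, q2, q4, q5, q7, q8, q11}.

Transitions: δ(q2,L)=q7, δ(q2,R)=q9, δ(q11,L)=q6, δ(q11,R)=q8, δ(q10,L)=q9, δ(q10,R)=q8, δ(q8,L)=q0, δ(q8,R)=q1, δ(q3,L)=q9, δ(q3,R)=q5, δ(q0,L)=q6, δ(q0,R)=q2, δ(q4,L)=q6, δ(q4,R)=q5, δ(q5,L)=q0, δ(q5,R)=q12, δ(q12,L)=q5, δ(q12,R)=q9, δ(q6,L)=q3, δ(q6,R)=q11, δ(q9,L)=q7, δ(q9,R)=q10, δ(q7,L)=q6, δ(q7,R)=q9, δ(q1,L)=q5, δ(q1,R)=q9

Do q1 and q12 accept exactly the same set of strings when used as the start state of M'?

Yes

First remove the unreachable states {q4}; 12 states remain.
Start with accepting vs non-accepting: {q0,q2,q5,q7,q8,q11} | {q1,q3,q6,q9,q10,q12}.
Split {q0,q2,q5,q7,q8,q11} by δ(·,L) → {q0,q7,q11} and {q2,q5,q8}.
On input R, block {q0,q7,q11} splits into {q0,q11} and {q7}.
On input L, block {q1,q3,q6,q9,q10,q12} splits into {q3,q6,q10} and {q1,q12} and {q9}.
Split {q3,q6,q10} by δ(·,L) → {q3,q10} and {q6}.
On input L, block {q2,q5,q8} splits into {q5,q8} and {q2}.
Split {q0,q11} by δ(·,R) → {q0} and {q11}.
Stable partition: {q0} | {q3,q10} | {q5,q8} | {q7} | {q1,q12} | {q9} | {q6} | {q2} | {q11} — 9 equivalence classes.
q1 and q12 lie in the same block of the stable partition, so they are equivalent — no string distinguishes them.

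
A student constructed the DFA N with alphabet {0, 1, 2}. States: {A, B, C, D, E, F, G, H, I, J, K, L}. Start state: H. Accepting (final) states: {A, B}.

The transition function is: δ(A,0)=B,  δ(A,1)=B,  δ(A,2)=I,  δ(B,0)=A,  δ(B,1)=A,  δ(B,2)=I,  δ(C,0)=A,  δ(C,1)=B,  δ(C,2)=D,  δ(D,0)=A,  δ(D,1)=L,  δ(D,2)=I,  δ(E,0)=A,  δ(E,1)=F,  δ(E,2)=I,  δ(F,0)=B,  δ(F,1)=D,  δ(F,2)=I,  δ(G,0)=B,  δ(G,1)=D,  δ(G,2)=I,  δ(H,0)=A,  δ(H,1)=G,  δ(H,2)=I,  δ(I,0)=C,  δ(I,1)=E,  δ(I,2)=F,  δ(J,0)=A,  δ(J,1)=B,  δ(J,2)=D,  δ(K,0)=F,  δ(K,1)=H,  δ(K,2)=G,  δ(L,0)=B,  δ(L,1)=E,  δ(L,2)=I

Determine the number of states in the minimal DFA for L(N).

4

States {J,K} cannot be reached from the start state, so discard them.
Start with accepting vs non-accepting: {A,B} | {C,D,E,F,G,H,I,L}.
Refine {C,D,E,F,G,H,I,L} on symbol 0: members go to different blocks, giving {C,D,E,F,G,H,L} and {I}.
Refine {C,D,E,F,G,H,L} on symbol 1: members go to different blocks, giving {D,E,F,G,H,L} and {C}.
No further refinement is possible. Final partition (4 blocks): {A,B} | {D,E,F,G,H,L} | {I} | {C}.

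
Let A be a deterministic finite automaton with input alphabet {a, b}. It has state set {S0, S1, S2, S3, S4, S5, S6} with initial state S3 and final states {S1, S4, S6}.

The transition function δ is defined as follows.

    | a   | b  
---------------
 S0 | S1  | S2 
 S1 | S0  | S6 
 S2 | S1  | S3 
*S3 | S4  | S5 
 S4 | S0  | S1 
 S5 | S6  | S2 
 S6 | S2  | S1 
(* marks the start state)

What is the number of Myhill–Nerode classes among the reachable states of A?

Start with accepting vs non-accepting: {S1,S4,S6} | {S0,S2,S3,S5}.
The partition is now stable with 2 blocks: {S1,S4,S6} | {S0,S2,S3,S5}.

2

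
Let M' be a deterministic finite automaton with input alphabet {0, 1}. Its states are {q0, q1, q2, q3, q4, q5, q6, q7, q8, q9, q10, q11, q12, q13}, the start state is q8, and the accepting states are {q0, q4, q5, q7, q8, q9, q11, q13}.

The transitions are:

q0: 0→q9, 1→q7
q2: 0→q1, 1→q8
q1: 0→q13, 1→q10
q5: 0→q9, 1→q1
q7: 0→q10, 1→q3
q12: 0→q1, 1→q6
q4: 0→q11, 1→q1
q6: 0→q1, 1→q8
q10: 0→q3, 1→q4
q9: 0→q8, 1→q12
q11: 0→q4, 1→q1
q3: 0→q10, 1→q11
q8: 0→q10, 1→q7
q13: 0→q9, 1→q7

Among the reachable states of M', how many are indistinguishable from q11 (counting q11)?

Reachable states from the start: {q1,q3,q4,q6,q7,q8,q9,q10,q11,q12,q13}. Unreachable: {q0,q2,q5} — drop them.
P0 = {q4,q7,q8,q9,q11,q13} | {q1,q3,q6,q10,q12}.
On input 0, block {q4,q7,q8,q9,q11,q13} splits into {q4,q9,q11,q13} and {q7,q8}.
Split {q4,q9,q11,q13} by δ(·,0) → {q4,q11,q13} and {q9}.
On input 0, block {q4,q11,q13} splits into {q4,q11} and {q13}.
Split {q1,q3,q6,q10,q12} by δ(·,0) → {q3,q6,q10,q12} and {q1}.
On input 0, block {q3,q6,q10,q12} splits into {q3,q10} and {q6,q12}.
Split {q7,q8} by δ(·,1) → {q7} and {q8}.
Split {q6,q12} by δ(·,1) → {q6} and {q12}.
No further refinement is possible. Final partition (9 blocks): {q4,q11} | {q3,q10} | {q7} | {q9} | {q13} | {q1} | {q6} | {q8} | {q12}.
State q11 belongs to the block {q4,q11}, which has 2 states.

2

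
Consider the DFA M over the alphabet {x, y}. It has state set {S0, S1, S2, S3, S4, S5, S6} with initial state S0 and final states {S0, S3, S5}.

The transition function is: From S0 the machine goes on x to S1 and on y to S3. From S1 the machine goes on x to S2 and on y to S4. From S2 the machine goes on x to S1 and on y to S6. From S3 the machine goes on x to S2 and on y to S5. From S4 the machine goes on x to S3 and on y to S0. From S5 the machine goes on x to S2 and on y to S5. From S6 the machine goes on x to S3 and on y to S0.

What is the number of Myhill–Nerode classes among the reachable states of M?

P0 = {S0,S3,S5} | {S1,S2,S4,S6}.
Refine {S1,S2,S4,S6} on symbol x: members go to different blocks, giving {S1,S2} and {S4,S6}.
The partition is now stable with 3 blocks: {S0,S3,S5} | {S1,S2} | {S4,S6}.

3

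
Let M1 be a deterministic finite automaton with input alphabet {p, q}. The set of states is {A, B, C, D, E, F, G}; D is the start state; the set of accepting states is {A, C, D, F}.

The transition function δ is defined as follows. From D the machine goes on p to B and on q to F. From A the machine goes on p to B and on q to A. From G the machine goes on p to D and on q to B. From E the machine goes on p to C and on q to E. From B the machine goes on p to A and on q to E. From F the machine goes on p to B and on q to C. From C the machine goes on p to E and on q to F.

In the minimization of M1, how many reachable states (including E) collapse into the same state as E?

Reachable states from the start: {A,B,C,D,E,F}. Unreachable: {G} — drop them.
Start with accepting vs non-accepting: {A,C,D,F} | {B,E}.
The partition is now stable with 2 blocks: {A,C,D,F} | {B,E}.
State E belongs to the block {B,E}, which has 2 states.

2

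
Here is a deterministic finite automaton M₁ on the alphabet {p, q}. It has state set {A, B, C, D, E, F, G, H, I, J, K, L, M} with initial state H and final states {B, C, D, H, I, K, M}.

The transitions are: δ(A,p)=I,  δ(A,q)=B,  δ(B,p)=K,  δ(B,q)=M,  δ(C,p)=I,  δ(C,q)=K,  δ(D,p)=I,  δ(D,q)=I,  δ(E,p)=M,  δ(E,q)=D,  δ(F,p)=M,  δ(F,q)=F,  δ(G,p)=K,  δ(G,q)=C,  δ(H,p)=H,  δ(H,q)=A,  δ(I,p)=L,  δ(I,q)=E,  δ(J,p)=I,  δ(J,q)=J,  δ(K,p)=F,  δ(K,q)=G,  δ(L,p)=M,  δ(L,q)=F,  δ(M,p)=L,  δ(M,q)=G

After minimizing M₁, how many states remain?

5

First remove the unreachable states {J}; 12 states remain.
Start with accepting vs non-accepting: {B,C,D,H,I,K,M} | {A,E,F,G,L}.
Refine {B,C,D,H,I,K,M} on symbol p: members go to different blocks, giving {B,C,D,H} and {I,K,M}.
Refine {B,C,D,H} on symbol p: members go to different blocks, giving {B,C,D} and {H}.
On input q, block {A,E,F,G,L} splits into {A,E,G} and {F,L}.
Stable partition: {B,C,D} | {A,E,G} | {I,K,M} | {H} | {F,L} — 5 equivalence classes.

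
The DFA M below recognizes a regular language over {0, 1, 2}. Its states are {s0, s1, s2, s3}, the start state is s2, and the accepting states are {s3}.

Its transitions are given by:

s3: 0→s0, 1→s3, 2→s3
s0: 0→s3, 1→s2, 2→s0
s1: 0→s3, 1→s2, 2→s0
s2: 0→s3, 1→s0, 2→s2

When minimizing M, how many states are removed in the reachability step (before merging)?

1

Starting at s2 and following transitions, the reachable set is {s0, s2, s3}. That leaves s1 unreachable — 1 in total.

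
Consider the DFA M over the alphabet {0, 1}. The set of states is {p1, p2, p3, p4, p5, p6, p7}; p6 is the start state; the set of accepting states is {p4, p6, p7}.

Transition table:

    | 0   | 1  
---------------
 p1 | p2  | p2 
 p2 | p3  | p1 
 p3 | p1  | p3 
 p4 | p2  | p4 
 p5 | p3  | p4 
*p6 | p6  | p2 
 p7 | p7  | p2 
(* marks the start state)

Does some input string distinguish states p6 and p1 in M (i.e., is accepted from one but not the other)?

Yes

States {p4,p5,p7} cannot be reached from the start state, so discard them.
P0 = {p6} | {p1,p2,p3}.
The partition is now stable with 2 blocks: {p6} | {p1,p2,p3}.
p6 and p1 end up in different blocks, so they are distinguishable. For instance, the string 'ε' is accepted from only p6.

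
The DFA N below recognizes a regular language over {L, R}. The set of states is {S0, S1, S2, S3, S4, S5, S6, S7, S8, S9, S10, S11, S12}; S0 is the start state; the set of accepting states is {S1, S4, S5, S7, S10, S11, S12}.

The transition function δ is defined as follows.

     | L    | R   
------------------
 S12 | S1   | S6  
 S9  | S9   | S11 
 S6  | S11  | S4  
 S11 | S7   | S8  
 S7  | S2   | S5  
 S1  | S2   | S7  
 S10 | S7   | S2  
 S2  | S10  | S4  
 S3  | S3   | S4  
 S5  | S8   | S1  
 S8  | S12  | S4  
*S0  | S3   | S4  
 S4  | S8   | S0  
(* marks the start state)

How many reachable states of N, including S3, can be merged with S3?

2

First remove the unreachable states {S9}; 12 states remain.
P0 = {S1,S4,S5,S7,S10,S11,S12} | {S0,S2,S3,S6,S8}.
Refine {S1,S4,S5,S7,S10,S11,S12} on symbol L: members go to different blocks, giving {S1,S4,S5,S7} and {S10,S11,S12}.
Split {S1,S4,S5,S7} by δ(·,R) → {S1,S5,S7} and {S4}.
Split {S0,S2,S3,S6,S8} by δ(·,L) → {S2,S6,S8} and {S0,S3}.
The partition is now stable with 5 blocks: {S1,S5,S7} | {S2,S6,S8} | {S10,S11,S12} | {S4} | {S0,S3}.
The equivalence class containing S3 is {S0,S3}, of size 2.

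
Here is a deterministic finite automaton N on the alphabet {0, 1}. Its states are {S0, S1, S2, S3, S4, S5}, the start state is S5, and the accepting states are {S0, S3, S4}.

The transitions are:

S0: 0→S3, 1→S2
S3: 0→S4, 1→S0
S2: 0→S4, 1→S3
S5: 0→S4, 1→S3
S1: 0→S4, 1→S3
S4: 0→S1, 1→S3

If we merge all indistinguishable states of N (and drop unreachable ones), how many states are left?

Start with accepting vs non-accepting: {S0,S3,S4} | {S1,S2,S5}.
Refine {S0,S3,S4} on symbol 0: members go to different blocks, giving {S0,S3} and {S4}.
On input 0, block {S0,S3} splits into {S0} and {S3}.
Stable partition: {S0} | {S1,S2,S5} | {S4} | {S3} — 4 equivalence classes.

4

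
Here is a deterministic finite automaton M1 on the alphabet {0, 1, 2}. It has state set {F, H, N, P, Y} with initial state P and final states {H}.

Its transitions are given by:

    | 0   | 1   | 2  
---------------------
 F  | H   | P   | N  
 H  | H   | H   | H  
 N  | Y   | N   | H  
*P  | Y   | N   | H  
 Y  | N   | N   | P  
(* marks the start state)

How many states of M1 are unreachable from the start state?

1

Starting at P and following transitions, the reachable set is {H, N, P, Y}. That leaves F unreachable — 1 in total.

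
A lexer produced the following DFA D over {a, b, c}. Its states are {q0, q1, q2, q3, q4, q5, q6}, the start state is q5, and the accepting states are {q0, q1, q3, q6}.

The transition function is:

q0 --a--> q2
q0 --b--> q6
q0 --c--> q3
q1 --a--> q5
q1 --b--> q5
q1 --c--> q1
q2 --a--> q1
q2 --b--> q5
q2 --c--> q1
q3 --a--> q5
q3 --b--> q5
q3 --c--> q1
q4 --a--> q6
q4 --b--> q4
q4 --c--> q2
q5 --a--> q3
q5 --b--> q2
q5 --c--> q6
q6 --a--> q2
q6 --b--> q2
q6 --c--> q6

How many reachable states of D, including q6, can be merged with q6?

3

States {q0,q4} cannot be reached from the start state, so discard them.
Start with accepting vs non-accepting: {q1,q3,q6} | {q2,q5}.
The partition is now stable with 2 blocks: {q1,q3,q6} | {q2,q5}.
State q6 belongs to the block {q1,q3,q6}, which has 3 states.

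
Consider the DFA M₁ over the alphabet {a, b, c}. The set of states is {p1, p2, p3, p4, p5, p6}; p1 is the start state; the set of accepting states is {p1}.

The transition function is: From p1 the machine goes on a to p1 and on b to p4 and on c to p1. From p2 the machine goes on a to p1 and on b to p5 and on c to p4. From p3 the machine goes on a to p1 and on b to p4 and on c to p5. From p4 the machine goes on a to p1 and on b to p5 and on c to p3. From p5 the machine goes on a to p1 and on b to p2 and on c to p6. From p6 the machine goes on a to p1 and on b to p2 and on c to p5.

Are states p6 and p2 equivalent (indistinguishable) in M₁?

Yes

All states are reachable from the start state.
Initial partition by acceptance: {p1} | {p2,p3,p4,p5,p6}.
Stable partition: {p1} | {p2,p3,p4,p5,p6} — 2 equivalence classes.
p6 and p2 lie in the same block of the stable partition, so they are equivalent — no string distinguishes them.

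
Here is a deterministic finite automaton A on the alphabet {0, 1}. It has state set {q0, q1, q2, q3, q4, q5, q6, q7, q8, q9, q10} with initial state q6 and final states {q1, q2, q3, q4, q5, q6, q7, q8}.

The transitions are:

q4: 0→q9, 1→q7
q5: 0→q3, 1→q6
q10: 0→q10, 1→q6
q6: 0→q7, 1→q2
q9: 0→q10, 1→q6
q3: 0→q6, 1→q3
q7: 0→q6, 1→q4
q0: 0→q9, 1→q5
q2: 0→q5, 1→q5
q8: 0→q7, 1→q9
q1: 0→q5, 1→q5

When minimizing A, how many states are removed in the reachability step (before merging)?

3

Starting at q6 and following transitions, the reachable set is {q2, q3, q4, q5, q6, q7, q9, q10}. That leaves q0, q1, q8 unreachable — 3 in total.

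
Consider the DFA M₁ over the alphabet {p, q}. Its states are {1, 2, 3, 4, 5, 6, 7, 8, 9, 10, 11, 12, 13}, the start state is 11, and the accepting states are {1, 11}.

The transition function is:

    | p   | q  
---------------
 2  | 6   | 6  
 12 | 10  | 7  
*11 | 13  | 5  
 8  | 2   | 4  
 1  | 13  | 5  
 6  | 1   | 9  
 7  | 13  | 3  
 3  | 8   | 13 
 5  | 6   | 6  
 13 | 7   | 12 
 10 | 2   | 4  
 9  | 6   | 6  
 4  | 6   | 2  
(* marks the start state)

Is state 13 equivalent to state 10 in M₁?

No

Initial partition by acceptance: {1,11} | {2,3,4,5,6,7,8,9,10,12,13}.
On input p, block {2,3,4,5,6,7,8,9,10,12,13} splits into {2,3,4,5,7,8,9,10,12,13} and {6}.
On input p, block {2,3,4,5,7,8,9,10,12,13} splits into {3,7,8,10,12,13} and {2,4,5,9}.
Refine {3,7,8,10,12,13} on symbol p: members go to different blocks, giving {3,7,12,13} and {8,10}.
Refine {3,7,12,13} on symbol p: members go to different blocks, giving {3,12} and {7,13}.
On input q, block {2,4,5,9} splits into {2,5,9} and {4}.
Stable partition: {1,11} | {3,12} | {6} | {2,5,9} | {8,10} | {7,13} | {4} — 7 equivalence classes.
13 and 10 end up in different blocks, so they are distinguishable. For instance, the string 'ppp' is accepted from only 10.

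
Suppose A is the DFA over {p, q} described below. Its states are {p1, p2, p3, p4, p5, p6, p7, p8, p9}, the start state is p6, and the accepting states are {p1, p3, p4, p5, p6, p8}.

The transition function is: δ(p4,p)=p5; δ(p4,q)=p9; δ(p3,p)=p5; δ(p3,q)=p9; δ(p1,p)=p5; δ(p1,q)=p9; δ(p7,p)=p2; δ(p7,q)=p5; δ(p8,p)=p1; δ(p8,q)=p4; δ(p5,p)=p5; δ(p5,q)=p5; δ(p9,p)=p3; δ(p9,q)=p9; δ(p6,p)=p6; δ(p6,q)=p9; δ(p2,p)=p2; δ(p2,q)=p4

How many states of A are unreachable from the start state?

BFS from p6 reaches {p3, p5, p6, p9}; the 5 state(s) p1, p2, p4, p7, p8 are never visited.

5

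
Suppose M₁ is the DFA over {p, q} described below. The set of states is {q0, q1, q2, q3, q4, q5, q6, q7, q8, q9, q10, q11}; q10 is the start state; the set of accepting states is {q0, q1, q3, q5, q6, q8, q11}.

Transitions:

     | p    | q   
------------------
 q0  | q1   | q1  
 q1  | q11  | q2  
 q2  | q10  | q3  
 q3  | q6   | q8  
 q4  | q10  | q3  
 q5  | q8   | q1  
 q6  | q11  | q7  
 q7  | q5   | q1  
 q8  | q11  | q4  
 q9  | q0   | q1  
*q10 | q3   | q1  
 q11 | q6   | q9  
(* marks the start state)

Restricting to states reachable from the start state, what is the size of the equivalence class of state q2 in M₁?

2

Every state is reachable, so we keep all 12.
Start with accepting vs non-accepting: {q0,q1,q3,q5,q6,q8,q11} | {q2,q4,q7,q9,q10}.
Refine {q0,q1,q3,q5,q6,q8,q11} on symbol q: members go to different blocks, giving {q1,q6,q8,q11} and {q0,q3,q5}.
On input p, block {q2,q4,q7,q9,q10} splits into {q7,q9,q10} and {q2,q4}.
Refine {q1,q6,q8,q11} on symbol q: members go to different blocks, giving {q1,q8} and {q6,q11}.
Split {q0,q3,q5} by δ(·,p) → {q0,q5} and {q3}.
On input p, block {q7,q9,q10} splits into {q7,q9} and {q10}.
The partition is now stable with 7 blocks: {q1,q8} | {q7,q9} | {q0,q5} | {q2,q4} | {q6,q11} | {q3} | {q10}.
The equivalence class containing q2 is {q2,q4}, of size 2.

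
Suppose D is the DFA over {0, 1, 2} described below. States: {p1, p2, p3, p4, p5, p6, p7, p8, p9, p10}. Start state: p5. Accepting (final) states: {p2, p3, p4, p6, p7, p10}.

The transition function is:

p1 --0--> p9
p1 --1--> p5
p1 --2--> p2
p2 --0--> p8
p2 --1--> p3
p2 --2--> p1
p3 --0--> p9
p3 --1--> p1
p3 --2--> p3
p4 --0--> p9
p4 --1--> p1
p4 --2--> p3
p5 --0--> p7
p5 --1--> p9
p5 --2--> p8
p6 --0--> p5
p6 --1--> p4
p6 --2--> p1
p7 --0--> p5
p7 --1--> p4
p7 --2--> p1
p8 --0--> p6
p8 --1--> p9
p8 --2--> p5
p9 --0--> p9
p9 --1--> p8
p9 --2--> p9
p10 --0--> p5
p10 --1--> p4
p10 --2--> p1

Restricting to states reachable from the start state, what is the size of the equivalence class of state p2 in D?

Reachable states from the start: {p1,p2,p3,p4,p5,p6,p7,p8,p9}. Unreachable: {p10} — drop them.
Initial partition by acceptance: {p2,p3,p4,p6,p7} | {p1,p5,p8,p9}.
Refine {p2,p3,p4,p6,p7} on symbol 1: members go to different blocks, giving {p2,p6,p7} and {p3,p4}.
Refine {p1,p5,p8,p9} on symbol 0: members go to different blocks, giving {p1,p9} and {p5,p8}.
Split {p1,p9} by δ(·,2) → {p1} and {p9}.
Stable partition: {p2,p6,p7} | {p1} | {p3,p4} | {p5,p8} | {p9} — 5 equivalence classes.
The equivalence class containing p2 is {p2,p6,p7}, of size 3.

3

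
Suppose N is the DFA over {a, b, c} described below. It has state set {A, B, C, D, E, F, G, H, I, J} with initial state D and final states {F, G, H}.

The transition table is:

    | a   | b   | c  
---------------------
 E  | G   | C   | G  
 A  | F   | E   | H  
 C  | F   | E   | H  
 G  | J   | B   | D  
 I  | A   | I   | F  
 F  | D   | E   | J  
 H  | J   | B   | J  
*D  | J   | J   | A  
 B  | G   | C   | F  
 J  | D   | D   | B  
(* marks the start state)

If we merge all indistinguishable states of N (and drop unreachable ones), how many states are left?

3

States {I} cannot be reached from the start state, so discard them.
Start with accepting vs non-accepting: {F,G,H} | {A,B,C,D,E,J}.
Split {A,B,C,D,E,J} by δ(·,a) → {A,B,C,E} and {D,J}.
Stable partition: {F,G,H} | {A,B,C,E} | {D,J} — 3 equivalence classes.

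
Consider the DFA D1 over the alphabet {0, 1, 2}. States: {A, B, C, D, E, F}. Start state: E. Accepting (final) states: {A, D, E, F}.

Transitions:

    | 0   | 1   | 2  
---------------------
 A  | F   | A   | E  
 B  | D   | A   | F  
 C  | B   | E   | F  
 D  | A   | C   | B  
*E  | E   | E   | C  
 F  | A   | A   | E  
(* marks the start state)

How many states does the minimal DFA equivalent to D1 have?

5

All states are reachable from the start state.
Start with accepting vs non-accepting: {A,D,E,F} | {B,C}.
Refine {A,D,E,F} on symbol 1: members go to different blocks, giving {A,E,F} and {D}.
On input 2, block {A,E,F} splits into {A,F} and {E}.
Refine {B,C} on symbol 0: members go to different blocks, giving {B} and {C}.
The partition is now stable with 5 blocks: {A,F} | {B} | {D} | {E} | {C}.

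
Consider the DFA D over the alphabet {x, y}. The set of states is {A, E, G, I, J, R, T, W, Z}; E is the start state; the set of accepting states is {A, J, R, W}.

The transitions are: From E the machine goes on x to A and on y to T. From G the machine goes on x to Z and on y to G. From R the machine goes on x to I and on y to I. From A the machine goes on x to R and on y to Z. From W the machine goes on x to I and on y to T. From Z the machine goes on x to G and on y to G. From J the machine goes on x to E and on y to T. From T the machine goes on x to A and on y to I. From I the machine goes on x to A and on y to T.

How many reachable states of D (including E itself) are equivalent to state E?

Reachable states from the start: {A,E,G,I,R,T,Z}. Unreachable: {J,W} — drop them.
Initial partition by acceptance: {A,R} | {E,G,I,T,Z}.
On input x, block {A,R} splits into {R} and {A}.
Split {E,G,I,T,Z} by δ(·,x) → {E,I,T} and {G,Z}.
Stable partition: {R} | {E,I,T} | {A} | {G,Z} — 4 equivalence classes.
State E belongs to the block {E,I,T}, which has 3 states.

3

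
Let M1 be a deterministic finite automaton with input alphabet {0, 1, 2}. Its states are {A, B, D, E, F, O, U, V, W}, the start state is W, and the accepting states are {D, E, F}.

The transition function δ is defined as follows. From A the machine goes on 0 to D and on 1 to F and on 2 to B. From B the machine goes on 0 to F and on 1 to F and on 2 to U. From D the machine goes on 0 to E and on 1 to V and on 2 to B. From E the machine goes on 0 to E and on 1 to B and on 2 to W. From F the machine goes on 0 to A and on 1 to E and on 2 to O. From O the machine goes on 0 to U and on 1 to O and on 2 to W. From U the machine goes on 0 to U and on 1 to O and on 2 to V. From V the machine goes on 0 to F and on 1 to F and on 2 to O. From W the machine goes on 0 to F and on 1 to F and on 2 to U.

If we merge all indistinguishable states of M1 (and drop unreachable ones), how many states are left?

5

All states are reachable from the start state.
Start with accepting vs non-accepting: {D,E,F} | {A,B,O,U,V,W}.
Refine {D,E,F} on symbol 0: members go to different blocks, giving {D,E} and {F}.
Refine {A,B,O,U,V,W} on symbol 0: members go to different blocks, giving {B,V,W} and {O,U} and {A}.
Stable partition: {D,E} | {B,V,W} | {F} | {O,U} | {A} — 5 equivalence classes.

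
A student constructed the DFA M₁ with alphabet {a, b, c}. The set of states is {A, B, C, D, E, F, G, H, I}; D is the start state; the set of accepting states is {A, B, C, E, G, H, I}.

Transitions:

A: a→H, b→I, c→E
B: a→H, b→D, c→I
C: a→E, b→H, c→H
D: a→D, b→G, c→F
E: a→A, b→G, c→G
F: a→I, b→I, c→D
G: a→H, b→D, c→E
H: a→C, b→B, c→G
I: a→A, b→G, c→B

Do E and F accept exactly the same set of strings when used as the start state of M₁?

Start with accepting vs non-accepting: {A,B,C,E,G,H,I} | {D,F}.
On input b, block {A,B,C,E,G,H,I} splits into {A,C,E,H,I} and {B,G}.
Split {A,C,E,H,I} by δ(·,b) → {E,H,I} and {A,C}.
Refine {D,F} on symbol a: members go to different blocks, giving {D} and {F}.
The partition is now stable with 5 blocks: {E,H,I} | {D} | {B,G} | {A,C} | {F}.
E and F end up in different blocks, so they are distinguishable. For instance, the string 'ε' is accepted from only E.

No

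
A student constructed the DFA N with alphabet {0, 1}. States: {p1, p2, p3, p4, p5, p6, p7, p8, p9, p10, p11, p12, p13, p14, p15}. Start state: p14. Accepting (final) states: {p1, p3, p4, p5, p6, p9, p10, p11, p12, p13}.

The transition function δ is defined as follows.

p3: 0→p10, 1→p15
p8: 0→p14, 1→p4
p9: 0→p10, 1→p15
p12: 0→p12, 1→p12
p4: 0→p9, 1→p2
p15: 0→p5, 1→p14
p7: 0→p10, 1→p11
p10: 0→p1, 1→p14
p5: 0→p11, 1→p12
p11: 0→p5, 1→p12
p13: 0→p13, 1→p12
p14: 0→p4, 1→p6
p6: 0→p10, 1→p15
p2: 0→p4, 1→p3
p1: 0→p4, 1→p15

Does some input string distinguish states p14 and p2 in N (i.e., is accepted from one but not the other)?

No

States {p7,p8,p13} cannot be reached from the start state, so discard them.
Initial partition by acceptance: {p1,p3,p4,p5,p6,p9,p10,p11,p12} | {p2,p14,p15}.
Split {p1,p3,p4,p5,p6,p9,p10,p11,p12} by δ(·,1) → {p1,p3,p4,p6,p9,p10} and {p5,p11,p12}.
On input 0, block {p2,p14,p15} splits into {p2,p14} and {p15}.
Refine {p1,p3,p4,p6,p9,p10} on symbol 1: members go to different blocks, giving {p1,p3,p6,p9} and {p4,p10}.
The partition is now stable with 5 blocks: {p1,p3,p6,p9} | {p2,p14} | {p5,p11,p12} | {p15} | {p4,p10}.
p14 and p2 lie in the same block of the stable partition, so they are equivalent — no string distinguishes them.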